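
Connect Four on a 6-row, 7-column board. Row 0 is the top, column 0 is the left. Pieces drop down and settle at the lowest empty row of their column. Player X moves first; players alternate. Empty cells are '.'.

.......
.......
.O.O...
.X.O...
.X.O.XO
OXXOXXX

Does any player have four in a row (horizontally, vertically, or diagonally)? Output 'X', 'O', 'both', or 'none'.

O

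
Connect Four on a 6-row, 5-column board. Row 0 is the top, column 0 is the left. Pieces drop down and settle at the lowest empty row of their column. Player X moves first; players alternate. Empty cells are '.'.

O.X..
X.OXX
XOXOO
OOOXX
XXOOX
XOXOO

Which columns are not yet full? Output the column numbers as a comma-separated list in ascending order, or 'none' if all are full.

col 0: top cell = 'O' → FULL
col 1: top cell = '.' → open
col 2: top cell = 'X' → FULL
col 3: top cell = '.' → open
col 4: top cell = '.' → open

Answer: 1,3,4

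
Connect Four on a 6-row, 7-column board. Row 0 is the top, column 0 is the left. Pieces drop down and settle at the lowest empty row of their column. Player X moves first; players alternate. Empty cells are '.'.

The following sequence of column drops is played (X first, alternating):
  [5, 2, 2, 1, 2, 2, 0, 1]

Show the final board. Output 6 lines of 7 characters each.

Move 1: X drops in col 5, lands at row 5
Move 2: O drops in col 2, lands at row 5
Move 3: X drops in col 2, lands at row 4
Move 4: O drops in col 1, lands at row 5
Move 5: X drops in col 2, lands at row 3
Move 6: O drops in col 2, lands at row 2
Move 7: X drops in col 0, lands at row 5
Move 8: O drops in col 1, lands at row 4

Answer: .......
.......
..O....
..X....
.OX....
XOO..X.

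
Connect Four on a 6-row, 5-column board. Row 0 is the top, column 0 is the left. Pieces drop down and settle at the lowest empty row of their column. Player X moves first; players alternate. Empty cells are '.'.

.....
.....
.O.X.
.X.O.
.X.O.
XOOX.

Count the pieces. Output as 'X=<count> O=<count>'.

X=5 O=5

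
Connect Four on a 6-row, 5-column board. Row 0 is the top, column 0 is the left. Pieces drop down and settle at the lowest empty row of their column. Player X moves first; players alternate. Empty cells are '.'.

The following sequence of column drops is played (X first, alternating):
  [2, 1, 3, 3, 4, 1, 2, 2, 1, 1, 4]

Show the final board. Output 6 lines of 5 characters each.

Move 1: X drops in col 2, lands at row 5
Move 2: O drops in col 1, lands at row 5
Move 3: X drops in col 3, lands at row 5
Move 4: O drops in col 3, lands at row 4
Move 5: X drops in col 4, lands at row 5
Move 6: O drops in col 1, lands at row 4
Move 7: X drops in col 2, lands at row 4
Move 8: O drops in col 2, lands at row 3
Move 9: X drops in col 1, lands at row 3
Move 10: O drops in col 1, lands at row 2
Move 11: X drops in col 4, lands at row 4

Answer: .....
.....
.O...
.XO..
.OXOX
.OXXX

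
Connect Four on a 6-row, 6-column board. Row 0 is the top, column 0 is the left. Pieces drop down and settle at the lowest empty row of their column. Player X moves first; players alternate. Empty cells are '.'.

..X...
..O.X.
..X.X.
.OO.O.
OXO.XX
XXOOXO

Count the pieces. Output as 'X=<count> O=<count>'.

X=10 O=9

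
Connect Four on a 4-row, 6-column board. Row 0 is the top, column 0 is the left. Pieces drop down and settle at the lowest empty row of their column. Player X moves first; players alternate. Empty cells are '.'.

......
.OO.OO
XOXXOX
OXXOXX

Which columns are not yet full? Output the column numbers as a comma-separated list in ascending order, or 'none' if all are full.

Answer: 0,1,2,3,4,5

Derivation:
col 0: top cell = '.' → open
col 1: top cell = '.' → open
col 2: top cell = '.' → open
col 3: top cell = '.' → open
col 4: top cell = '.' → open
col 5: top cell = '.' → open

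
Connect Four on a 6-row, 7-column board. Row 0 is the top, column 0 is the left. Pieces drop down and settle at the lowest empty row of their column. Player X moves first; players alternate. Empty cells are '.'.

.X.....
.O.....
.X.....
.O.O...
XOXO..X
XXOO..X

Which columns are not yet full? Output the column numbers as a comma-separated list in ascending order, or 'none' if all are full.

Answer: 0,2,3,4,5,6

Derivation:
col 0: top cell = '.' → open
col 1: top cell = 'X' → FULL
col 2: top cell = '.' → open
col 3: top cell = '.' → open
col 4: top cell = '.' → open
col 5: top cell = '.' → open
col 6: top cell = '.' → open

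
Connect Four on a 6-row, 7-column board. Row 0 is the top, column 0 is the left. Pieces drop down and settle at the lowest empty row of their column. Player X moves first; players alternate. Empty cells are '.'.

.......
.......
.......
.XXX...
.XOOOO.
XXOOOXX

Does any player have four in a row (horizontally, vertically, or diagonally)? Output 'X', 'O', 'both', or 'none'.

O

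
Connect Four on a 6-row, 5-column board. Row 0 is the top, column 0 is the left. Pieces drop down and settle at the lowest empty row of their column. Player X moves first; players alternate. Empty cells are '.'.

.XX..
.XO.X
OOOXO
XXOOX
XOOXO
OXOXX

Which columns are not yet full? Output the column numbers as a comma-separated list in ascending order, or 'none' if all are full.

col 0: top cell = '.' → open
col 1: top cell = 'X' → FULL
col 2: top cell = 'X' → FULL
col 3: top cell = '.' → open
col 4: top cell = '.' → open

Answer: 0,3,4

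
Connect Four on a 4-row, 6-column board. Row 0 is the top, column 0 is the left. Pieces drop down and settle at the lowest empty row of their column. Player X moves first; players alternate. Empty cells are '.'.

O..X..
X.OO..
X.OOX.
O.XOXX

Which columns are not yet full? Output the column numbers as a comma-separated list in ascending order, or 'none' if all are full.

col 0: top cell = 'O' → FULL
col 1: top cell = '.' → open
col 2: top cell = '.' → open
col 3: top cell = 'X' → FULL
col 4: top cell = '.' → open
col 5: top cell = '.' → open

Answer: 1,2,4,5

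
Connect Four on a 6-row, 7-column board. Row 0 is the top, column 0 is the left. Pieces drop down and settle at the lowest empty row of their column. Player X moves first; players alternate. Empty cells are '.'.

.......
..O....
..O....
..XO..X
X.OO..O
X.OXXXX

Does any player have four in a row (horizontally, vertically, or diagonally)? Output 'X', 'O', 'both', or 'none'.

X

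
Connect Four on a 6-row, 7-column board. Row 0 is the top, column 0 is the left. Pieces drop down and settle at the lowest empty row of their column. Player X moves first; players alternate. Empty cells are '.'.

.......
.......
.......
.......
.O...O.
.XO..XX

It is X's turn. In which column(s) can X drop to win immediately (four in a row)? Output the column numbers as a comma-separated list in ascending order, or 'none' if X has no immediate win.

col 0: drop X → no win
col 1: drop X → no win
col 2: drop X → no win
col 3: drop X → no win
col 4: drop X → no win
col 5: drop X → no win
col 6: drop X → no win

Answer: none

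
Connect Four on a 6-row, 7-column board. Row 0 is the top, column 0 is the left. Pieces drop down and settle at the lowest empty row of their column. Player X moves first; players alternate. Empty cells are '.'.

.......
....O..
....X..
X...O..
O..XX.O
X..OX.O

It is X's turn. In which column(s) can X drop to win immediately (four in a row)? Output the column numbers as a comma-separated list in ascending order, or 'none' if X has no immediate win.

Answer: none

Derivation:
col 0: drop X → no win
col 1: drop X → no win
col 2: drop X → no win
col 3: drop X → no win
col 4: drop X → no win
col 5: drop X → no win
col 6: drop X → no win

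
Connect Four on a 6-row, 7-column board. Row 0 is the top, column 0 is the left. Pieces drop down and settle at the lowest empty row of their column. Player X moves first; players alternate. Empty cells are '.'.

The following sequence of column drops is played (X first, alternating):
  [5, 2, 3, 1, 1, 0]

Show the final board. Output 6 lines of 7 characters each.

Move 1: X drops in col 5, lands at row 5
Move 2: O drops in col 2, lands at row 5
Move 3: X drops in col 3, lands at row 5
Move 4: O drops in col 1, lands at row 5
Move 5: X drops in col 1, lands at row 4
Move 6: O drops in col 0, lands at row 5

Answer: .......
.......
.......
.......
.X.....
OOOX.X.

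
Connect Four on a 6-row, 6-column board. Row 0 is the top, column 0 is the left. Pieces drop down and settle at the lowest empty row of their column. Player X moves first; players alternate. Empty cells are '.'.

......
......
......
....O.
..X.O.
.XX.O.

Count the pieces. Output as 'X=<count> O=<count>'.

X=3 O=3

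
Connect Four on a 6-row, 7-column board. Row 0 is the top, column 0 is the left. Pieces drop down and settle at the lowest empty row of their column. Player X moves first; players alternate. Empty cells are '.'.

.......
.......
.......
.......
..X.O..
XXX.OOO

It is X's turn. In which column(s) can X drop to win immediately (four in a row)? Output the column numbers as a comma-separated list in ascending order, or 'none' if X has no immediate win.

Answer: 3

Derivation:
col 0: drop X → no win
col 1: drop X → no win
col 2: drop X → no win
col 3: drop X → WIN!
col 4: drop X → no win
col 5: drop X → no win
col 6: drop X → no win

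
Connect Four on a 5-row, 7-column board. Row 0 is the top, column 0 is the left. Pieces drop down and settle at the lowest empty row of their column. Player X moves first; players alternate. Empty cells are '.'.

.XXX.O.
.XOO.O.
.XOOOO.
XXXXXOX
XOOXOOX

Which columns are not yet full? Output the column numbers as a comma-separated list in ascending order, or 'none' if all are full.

col 0: top cell = '.' → open
col 1: top cell = 'X' → FULL
col 2: top cell = 'X' → FULL
col 3: top cell = 'X' → FULL
col 4: top cell = '.' → open
col 5: top cell = 'O' → FULL
col 6: top cell = '.' → open

Answer: 0,4,6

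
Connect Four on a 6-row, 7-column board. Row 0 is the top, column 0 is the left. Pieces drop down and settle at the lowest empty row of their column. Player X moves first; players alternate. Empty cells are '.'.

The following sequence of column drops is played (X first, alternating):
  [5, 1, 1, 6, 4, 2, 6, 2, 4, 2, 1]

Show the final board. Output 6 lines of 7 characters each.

Move 1: X drops in col 5, lands at row 5
Move 2: O drops in col 1, lands at row 5
Move 3: X drops in col 1, lands at row 4
Move 4: O drops in col 6, lands at row 5
Move 5: X drops in col 4, lands at row 5
Move 6: O drops in col 2, lands at row 5
Move 7: X drops in col 6, lands at row 4
Move 8: O drops in col 2, lands at row 4
Move 9: X drops in col 4, lands at row 4
Move 10: O drops in col 2, lands at row 3
Move 11: X drops in col 1, lands at row 3

Answer: .......
.......
.......
.XO....
.XO.X.X
.OO.XXO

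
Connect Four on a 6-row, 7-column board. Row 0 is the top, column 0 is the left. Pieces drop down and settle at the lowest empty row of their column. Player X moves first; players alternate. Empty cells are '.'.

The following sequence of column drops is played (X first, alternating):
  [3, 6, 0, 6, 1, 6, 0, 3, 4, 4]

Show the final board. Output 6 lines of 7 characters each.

Move 1: X drops in col 3, lands at row 5
Move 2: O drops in col 6, lands at row 5
Move 3: X drops in col 0, lands at row 5
Move 4: O drops in col 6, lands at row 4
Move 5: X drops in col 1, lands at row 5
Move 6: O drops in col 6, lands at row 3
Move 7: X drops in col 0, lands at row 4
Move 8: O drops in col 3, lands at row 4
Move 9: X drops in col 4, lands at row 5
Move 10: O drops in col 4, lands at row 4

Answer: .......
.......
.......
......O
X..OO.O
XX.XX.O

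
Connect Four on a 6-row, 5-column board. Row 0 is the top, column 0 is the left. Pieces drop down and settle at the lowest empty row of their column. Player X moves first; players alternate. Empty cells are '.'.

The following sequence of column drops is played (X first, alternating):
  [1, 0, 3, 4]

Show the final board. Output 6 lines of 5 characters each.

Move 1: X drops in col 1, lands at row 5
Move 2: O drops in col 0, lands at row 5
Move 3: X drops in col 3, lands at row 5
Move 4: O drops in col 4, lands at row 5

Answer: .....
.....
.....
.....
.....
OX.XO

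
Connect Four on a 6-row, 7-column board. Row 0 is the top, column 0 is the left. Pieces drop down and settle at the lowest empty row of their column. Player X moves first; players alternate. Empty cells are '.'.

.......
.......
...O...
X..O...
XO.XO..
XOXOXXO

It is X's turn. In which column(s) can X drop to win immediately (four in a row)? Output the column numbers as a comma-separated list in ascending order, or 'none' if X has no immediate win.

col 0: drop X → WIN!
col 1: drop X → no win
col 2: drop X → no win
col 3: drop X → no win
col 4: drop X → no win
col 5: drop X → no win
col 6: drop X → no win

Answer: 0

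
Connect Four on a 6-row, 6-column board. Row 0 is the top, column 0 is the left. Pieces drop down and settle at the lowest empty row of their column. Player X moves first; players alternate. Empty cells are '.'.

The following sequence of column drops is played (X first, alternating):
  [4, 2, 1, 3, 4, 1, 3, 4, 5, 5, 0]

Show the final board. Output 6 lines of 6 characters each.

Answer: ......
......
......
....O.
.O.XXO
XXOOXX

Derivation:
Move 1: X drops in col 4, lands at row 5
Move 2: O drops in col 2, lands at row 5
Move 3: X drops in col 1, lands at row 5
Move 4: O drops in col 3, lands at row 5
Move 5: X drops in col 4, lands at row 4
Move 6: O drops in col 1, lands at row 4
Move 7: X drops in col 3, lands at row 4
Move 8: O drops in col 4, lands at row 3
Move 9: X drops in col 5, lands at row 5
Move 10: O drops in col 5, lands at row 4
Move 11: X drops in col 0, lands at row 5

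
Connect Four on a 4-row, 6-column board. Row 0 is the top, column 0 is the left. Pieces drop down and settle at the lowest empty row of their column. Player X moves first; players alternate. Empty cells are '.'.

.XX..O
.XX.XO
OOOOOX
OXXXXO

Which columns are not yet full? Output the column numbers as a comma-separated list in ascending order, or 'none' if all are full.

col 0: top cell = '.' → open
col 1: top cell = 'X' → FULL
col 2: top cell = 'X' → FULL
col 3: top cell = '.' → open
col 4: top cell = '.' → open
col 5: top cell = 'O' → FULL

Answer: 0,3,4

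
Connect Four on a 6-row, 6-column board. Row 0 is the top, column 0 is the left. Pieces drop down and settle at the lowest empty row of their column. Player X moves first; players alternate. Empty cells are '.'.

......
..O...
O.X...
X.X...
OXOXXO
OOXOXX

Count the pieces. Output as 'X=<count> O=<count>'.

X=9 O=8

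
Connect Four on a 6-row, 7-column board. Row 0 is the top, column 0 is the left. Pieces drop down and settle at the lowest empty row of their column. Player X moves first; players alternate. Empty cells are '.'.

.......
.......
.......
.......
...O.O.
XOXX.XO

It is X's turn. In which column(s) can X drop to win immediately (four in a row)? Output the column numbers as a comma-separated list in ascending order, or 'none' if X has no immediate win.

col 0: drop X → no win
col 1: drop X → no win
col 2: drop X → no win
col 3: drop X → no win
col 4: drop X → WIN!
col 5: drop X → no win
col 6: drop X → no win

Answer: 4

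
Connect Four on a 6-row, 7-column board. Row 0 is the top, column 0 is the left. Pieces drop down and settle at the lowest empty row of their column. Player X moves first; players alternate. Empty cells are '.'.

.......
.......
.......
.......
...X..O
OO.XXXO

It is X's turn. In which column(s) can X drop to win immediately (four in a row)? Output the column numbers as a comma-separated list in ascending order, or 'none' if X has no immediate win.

col 0: drop X → no win
col 1: drop X → no win
col 2: drop X → WIN!
col 3: drop X → no win
col 4: drop X → no win
col 5: drop X → no win
col 6: drop X → no win

Answer: 2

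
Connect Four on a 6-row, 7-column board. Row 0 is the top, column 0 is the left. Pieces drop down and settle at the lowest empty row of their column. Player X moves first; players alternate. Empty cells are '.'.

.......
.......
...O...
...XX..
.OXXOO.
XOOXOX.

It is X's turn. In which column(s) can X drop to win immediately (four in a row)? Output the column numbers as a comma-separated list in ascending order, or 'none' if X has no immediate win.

Answer: none

Derivation:
col 0: drop X → no win
col 1: drop X → no win
col 2: drop X → no win
col 3: drop X → no win
col 4: drop X → no win
col 5: drop X → no win
col 6: drop X → no win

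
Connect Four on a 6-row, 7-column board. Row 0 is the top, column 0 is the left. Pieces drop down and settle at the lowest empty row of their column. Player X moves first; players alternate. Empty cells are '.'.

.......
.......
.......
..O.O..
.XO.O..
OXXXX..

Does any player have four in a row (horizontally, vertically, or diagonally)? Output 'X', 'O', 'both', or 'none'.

X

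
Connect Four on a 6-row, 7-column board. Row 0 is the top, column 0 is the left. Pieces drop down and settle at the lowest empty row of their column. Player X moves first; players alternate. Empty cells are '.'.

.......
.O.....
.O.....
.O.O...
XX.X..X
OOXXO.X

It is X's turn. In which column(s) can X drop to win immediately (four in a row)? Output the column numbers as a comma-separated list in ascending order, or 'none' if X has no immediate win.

col 0: drop X → no win
col 1: drop X → no win
col 2: drop X → WIN!
col 3: drop X → no win
col 4: drop X → no win
col 5: drop X → no win
col 6: drop X → no win

Answer: 2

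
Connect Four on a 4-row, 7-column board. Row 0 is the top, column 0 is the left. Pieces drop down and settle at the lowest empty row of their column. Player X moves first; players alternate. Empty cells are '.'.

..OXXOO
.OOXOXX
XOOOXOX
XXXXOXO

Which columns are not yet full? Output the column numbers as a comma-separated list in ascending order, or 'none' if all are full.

Answer: 0,1

Derivation:
col 0: top cell = '.' → open
col 1: top cell = '.' → open
col 2: top cell = 'O' → FULL
col 3: top cell = 'X' → FULL
col 4: top cell = 'X' → FULL
col 5: top cell = 'O' → FULL
col 6: top cell = 'O' → FULL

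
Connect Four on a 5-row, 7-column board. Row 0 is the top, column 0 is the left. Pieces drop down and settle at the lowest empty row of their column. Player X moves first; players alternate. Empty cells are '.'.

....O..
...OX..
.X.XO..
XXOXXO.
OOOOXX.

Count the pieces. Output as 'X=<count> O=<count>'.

X=9 O=9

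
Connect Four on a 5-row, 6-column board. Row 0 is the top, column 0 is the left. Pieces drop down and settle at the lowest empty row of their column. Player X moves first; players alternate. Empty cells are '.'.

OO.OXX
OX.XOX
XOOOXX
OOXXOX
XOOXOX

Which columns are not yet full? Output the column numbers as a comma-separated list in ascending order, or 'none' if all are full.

Answer: 2

Derivation:
col 0: top cell = 'O' → FULL
col 1: top cell = 'O' → FULL
col 2: top cell = '.' → open
col 3: top cell = 'O' → FULL
col 4: top cell = 'X' → FULL
col 5: top cell = 'X' → FULL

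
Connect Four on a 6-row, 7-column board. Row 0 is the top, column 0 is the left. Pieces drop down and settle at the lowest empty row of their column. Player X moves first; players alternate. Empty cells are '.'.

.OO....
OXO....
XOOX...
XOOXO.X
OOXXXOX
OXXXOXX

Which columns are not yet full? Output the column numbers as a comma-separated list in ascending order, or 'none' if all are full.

Answer: 0,3,4,5,6

Derivation:
col 0: top cell = '.' → open
col 1: top cell = 'O' → FULL
col 2: top cell = 'O' → FULL
col 3: top cell = '.' → open
col 4: top cell = '.' → open
col 5: top cell = '.' → open
col 6: top cell = '.' → open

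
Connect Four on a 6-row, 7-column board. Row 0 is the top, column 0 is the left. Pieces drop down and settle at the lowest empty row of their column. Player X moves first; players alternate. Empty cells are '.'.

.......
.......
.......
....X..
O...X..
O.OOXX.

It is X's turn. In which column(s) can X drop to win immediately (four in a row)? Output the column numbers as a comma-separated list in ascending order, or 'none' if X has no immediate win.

Answer: 4

Derivation:
col 0: drop X → no win
col 1: drop X → no win
col 2: drop X → no win
col 3: drop X → no win
col 4: drop X → WIN!
col 5: drop X → no win
col 6: drop X → no win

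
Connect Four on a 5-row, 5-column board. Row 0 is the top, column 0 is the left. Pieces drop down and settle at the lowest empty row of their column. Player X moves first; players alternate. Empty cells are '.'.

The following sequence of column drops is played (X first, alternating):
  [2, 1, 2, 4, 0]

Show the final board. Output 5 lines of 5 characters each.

Move 1: X drops in col 2, lands at row 4
Move 2: O drops in col 1, lands at row 4
Move 3: X drops in col 2, lands at row 3
Move 4: O drops in col 4, lands at row 4
Move 5: X drops in col 0, lands at row 4

Answer: .....
.....
.....
..X..
XOX.O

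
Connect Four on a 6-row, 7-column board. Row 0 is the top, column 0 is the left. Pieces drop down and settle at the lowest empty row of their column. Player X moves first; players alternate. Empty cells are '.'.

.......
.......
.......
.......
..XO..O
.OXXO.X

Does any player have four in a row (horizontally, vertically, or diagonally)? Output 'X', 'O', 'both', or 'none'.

none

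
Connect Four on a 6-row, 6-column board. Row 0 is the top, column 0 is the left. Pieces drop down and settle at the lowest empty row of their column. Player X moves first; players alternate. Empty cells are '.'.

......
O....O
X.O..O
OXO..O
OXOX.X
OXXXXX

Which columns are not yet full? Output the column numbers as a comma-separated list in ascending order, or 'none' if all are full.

Answer: 0,1,2,3,4,5

Derivation:
col 0: top cell = '.' → open
col 1: top cell = '.' → open
col 2: top cell = '.' → open
col 3: top cell = '.' → open
col 4: top cell = '.' → open
col 5: top cell = '.' → open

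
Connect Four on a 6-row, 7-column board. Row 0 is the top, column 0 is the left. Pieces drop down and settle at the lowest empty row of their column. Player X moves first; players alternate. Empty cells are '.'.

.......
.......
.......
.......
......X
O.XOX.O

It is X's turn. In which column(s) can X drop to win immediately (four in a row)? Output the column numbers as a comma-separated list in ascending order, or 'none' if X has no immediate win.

col 0: drop X → no win
col 1: drop X → no win
col 2: drop X → no win
col 3: drop X → no win
col 4: drop X → no win
col 5: drop X → no win
col 6: drop X → no win

Answer: none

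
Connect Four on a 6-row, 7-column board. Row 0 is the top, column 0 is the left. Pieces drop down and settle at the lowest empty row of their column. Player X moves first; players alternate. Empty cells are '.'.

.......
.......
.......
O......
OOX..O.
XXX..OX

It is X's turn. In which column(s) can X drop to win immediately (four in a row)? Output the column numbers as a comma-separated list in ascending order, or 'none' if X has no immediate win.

col 0: drop X → no win
col 1: drop X → no win
col 2: drop X → no win
col 3: drop X → WIN!
col 4: drop X → no win
col 5: drop X → no win
col 6: drop X → no win

Answer: 3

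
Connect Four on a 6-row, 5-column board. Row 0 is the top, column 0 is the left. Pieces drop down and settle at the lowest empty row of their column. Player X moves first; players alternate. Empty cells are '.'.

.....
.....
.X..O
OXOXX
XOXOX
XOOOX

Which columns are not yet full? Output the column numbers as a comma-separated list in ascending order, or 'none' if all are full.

Answer: 0,1,2,3,4

Derivation:
col 0: top cell = '.' → open
col 1: top cell = '.' → open
col 2: top cell = '.' → open
col 3: top cell = '.' → open
col 4: top cell = '.' → open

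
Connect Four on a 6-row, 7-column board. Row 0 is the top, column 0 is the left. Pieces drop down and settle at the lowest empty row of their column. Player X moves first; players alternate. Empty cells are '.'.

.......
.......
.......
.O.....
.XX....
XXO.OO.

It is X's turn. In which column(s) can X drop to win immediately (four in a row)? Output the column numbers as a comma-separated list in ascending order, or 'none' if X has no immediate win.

col 0: drop X → no win
col 1: drop X → no win
col 2: drop X → no win
col 3: drop X → no win
col 4: drop X → no win
col 5: drop X → no win
col 6: drop X → no win

Answer: none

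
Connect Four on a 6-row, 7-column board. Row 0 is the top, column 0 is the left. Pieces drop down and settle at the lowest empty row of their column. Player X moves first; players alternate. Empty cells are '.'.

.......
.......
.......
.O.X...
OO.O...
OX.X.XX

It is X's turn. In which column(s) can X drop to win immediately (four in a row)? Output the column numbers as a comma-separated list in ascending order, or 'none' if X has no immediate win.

col 0: drop X → no win
col 1: drop X → no win
col 2: drop X → no win
col 3: drop X → no win
col 4: drop X → WIN!
col 5: drop X → no win
col 6: drop X → no win

Answer: 4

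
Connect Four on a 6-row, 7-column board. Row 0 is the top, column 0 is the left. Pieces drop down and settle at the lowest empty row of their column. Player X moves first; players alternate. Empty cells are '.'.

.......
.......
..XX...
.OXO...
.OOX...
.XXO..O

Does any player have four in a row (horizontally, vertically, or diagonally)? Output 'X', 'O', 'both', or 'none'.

none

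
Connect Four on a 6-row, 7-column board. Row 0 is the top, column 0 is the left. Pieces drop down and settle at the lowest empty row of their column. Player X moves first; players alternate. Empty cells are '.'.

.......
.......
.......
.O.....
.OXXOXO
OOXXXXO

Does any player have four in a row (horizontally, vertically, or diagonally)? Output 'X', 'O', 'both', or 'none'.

X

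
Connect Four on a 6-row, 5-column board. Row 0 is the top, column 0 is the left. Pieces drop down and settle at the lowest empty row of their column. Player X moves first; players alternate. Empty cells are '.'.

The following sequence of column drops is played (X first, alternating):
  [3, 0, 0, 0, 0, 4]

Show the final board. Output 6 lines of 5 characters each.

Answer: .....
.....
X....
O....
X....
O..XO

Derivation:
Move 1: X drops in col 3, lands at row 5
Move 2: O drops in col 0, lands at row 5
Move 3: X drops in col 0, lands at row 4
Move 4: O drops in col 0, lands at row 3
Move 5: X drops in col 0, lands at row 2
Move 6: O drops in col 4, lands at row 5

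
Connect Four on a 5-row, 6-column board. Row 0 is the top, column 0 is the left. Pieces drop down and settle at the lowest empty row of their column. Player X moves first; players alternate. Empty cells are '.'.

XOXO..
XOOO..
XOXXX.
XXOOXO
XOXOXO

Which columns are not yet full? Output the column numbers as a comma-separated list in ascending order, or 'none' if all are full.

Answer: 4,5

Derivation:
col 0: top cell = 'X' → FULL
col 1: top cell = 'O' → FULL
col 2: top cell = 'X' → FULL
col 3: top cell = 'O' → FULL
col 4: top cell = '.' → open
col 5: top cell = '.' → open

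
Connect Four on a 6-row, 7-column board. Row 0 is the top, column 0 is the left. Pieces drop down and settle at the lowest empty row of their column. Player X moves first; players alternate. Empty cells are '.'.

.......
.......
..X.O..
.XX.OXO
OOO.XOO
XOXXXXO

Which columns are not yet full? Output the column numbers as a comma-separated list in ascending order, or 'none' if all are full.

col 0: top cell = '.' → open
col 1: top cell = '.' → open
col 2: top cell = '.' → open
col 3: top cell = '.' → open
col 4: top cell = '.' → open
col 5: top cell = '.' → open
col 6: top cell = '.' → open

Answer: 0,1,2,3,4,5,6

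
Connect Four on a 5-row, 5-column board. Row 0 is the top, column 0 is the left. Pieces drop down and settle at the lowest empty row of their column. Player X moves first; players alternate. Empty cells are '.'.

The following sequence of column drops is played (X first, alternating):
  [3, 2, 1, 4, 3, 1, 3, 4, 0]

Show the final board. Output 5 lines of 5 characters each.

Answer: .....
.....
...X.
.O.XO
XXOXO

Derivation:
Move 1: X drops in col 3, lands at row 4
Move 2: O drops in col 2, lands at row 4
Move 3: X drops in col 1, lands at row 4
Move 4: O drops in col 4, lands at row 4
Move 5: X drops in col 3, lands at row 3
Move 6: O drops in col 1, lands at row 3
Move 7: X drops in col 3, lands at row 2
Move 8: O drops in col 4, lands at row 3
Move 9: X drops in col 0, lands at row 4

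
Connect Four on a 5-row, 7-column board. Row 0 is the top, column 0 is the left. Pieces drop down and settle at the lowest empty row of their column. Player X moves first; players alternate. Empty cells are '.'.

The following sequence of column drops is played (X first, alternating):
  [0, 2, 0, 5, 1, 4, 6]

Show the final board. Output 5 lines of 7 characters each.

Answer: .......
.......
.......
X......
XXO.OOX

Derivation:
Move 1: X drops in col 0, lands at row 4
Move 2: O drops in col 2, lands at row 4
Move 3: X drops in col 0, lands at row 3
Move 4: O drops in col 5, lands at row 4
Move 5: X drops in col 1, lands at row 4
Move 6: O drops in col 4, lands at row 4
Move 7: X drops in col 6, lands at row 4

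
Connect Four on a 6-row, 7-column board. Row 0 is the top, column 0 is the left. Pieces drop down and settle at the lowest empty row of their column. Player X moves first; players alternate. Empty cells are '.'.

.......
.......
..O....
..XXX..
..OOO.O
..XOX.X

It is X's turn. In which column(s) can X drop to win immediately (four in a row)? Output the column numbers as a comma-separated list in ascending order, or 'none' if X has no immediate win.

Answer: none

Derivation:
col 0: drop X → no win
col 1: drop X → no win
col 2: drop X → no win
col 3: drop X → no win
col 4: drop X → no win
col 5: drop X → no win
col 6: drop X → no win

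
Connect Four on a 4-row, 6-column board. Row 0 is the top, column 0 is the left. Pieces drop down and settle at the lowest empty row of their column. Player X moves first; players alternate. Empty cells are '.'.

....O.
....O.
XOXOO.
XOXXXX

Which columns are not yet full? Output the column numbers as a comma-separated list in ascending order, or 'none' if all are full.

Answer: 0,1,2,3,5

Derivation:
col 0: top cell = '.' → open
col 1: top cell = '.' → open
col 2: top cell = '.' → open
col 3: top cell = '.' → open
col 4: top cell = 'O' → FULL
col 5: top cell = '.' → open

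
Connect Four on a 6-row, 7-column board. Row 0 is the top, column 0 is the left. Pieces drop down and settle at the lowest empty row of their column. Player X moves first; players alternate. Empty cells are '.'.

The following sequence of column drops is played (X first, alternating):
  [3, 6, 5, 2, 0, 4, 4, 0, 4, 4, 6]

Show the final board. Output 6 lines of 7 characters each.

Move 1: X drops in col 3, lands at row 5
Move 2: O drops in col 6, lands at row 5
Move 3: X drops in col 5, lands at row 5
Move 4: O drops in col 2, lands at row 5
Move 5: X drops in col 0, lands at row 5
Move 6: O drops in col 4, lands at row 5
Move 7: X drops in col 4, lands at row 4
Move 8: O drops in col 0, lands at row 4
Move 9: X drops in col 4, lands at row 3
Move 10: O drops in col 4, lands at row 2
Move 11: X drops in col 6, lands at row 4

Answer: .......
.......
....O..
....X..
O...X.X
X.OXOXO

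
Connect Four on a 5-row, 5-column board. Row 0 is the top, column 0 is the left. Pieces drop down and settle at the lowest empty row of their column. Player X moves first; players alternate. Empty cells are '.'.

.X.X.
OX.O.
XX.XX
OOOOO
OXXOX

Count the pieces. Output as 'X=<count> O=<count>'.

X=10 O=9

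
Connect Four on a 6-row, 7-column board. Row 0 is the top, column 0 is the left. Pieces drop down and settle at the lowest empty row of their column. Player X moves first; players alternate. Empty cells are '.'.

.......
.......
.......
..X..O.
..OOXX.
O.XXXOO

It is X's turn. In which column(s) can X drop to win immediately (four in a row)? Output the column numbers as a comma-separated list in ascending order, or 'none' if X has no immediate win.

col 0: drop X → no win
col 1: drop X → WIN!
col 2: drop X → no win
col 3: drop X → no win
col 4: drop X → no win
col 5: drop X → no win
col 6: drop X → no win

Answer: 1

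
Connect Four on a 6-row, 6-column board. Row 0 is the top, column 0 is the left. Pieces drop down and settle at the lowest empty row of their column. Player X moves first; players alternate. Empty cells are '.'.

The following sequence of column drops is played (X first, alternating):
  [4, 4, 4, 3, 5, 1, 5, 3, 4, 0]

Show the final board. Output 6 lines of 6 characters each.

Answer: ......
......
....X.
....X.
...OOX
OO.OXX

Derivation:
Move 1: X drops in col 4, lands at row 5
Move 2: O drops in col 4, lands at row 4
Move 3: X drops in col 4, lands at row 3
Move 4: O drops in col 3, lands at row 5
Move 5: X drops in col 5, lands at row 5
Move 6: O drops in col 1, lands at row 5
Move 7: X drops in col 5, lands at row 4
Move 8: O drops in col 3, lands at row 4
Move 9: X drops in col 4, lands at row 2
Move 10: O drops in col 0, lands at row 5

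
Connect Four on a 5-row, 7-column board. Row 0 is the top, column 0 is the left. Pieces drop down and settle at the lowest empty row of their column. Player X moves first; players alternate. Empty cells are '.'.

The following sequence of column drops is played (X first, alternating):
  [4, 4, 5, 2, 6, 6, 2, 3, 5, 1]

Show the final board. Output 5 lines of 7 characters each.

Move 1: X drops in col 4, lands at row 4
Move 2: O drops in col 4, lands at row 3
Move 3: X drops in col 5, lands at row 4
Move 4: O drops in col 2, lands at row 4
Move 5: X drops in col 6, lands at row 4
Move 6: O drops in col 6, lands at row 3
Move 7: X drops in col 2, lands at row 3
Move 8: O drops in col 3, lands at row 4
Move 9: X drops in col 5, lands at row 3
Move 10: O drops in col 1, lands at row 4

Answer: .......
.......
.......
..X.OXO
.OOOXXX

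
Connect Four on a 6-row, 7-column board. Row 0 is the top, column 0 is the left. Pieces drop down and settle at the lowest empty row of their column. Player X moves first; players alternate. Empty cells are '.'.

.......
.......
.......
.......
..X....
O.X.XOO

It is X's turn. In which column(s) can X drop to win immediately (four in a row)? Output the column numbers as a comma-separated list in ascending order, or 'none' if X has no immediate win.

Answer: none

Derivation:
col 0: drop X → no win
col 1: drop X → no win
col 2: drop X → no win
col 3: drop X → no win
col 4: drop X → no win
col 5: drop X → no win
col 6: drop X → no win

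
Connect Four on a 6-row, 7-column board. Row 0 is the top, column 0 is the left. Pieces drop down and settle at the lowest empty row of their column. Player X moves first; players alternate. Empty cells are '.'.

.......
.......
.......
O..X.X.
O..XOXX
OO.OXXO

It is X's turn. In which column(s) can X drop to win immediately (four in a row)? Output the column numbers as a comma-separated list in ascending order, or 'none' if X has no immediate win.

Answer: 5

Derivation:
col 0: drop X → no win
col 1: drop X → no win
col 2: drop X → no win
col 3: drop X → no win
col 4: drop X → no win
col 5: drop X → WIN!
col 6: drop X → no win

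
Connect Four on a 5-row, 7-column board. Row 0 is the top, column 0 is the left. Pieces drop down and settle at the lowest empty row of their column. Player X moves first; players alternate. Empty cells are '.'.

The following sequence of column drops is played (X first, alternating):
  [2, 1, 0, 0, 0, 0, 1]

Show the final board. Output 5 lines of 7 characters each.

Answer: .......
O......
X......
OX.....
XOX....

Derivation:
Move 1: X drops in col 2, lands at row 4
Move 2: O drops in col 1, lands at row 4
Move 3: X drops in col 0, lands at row 4
Move 4: O drops in col 0, lands at row 3
Move 5: X drops in col 0, lands at row 2
Move 6: O drops in col 0, lands at row 1
Move 7: X drops in col 1, lands at row 3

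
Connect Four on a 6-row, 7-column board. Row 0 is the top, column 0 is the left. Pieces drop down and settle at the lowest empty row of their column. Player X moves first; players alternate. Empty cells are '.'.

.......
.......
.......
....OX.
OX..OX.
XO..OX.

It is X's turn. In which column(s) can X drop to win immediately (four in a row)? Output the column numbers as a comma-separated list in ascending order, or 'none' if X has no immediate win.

Answer: 5

Derivation:
col 0: drop X → no win
col 1: drop X → no win
col 2: drop X → no win
col 3: drop X → no win
col 4: drop X → no win
col 5: drop X → WIN!
col 6: drop X → no win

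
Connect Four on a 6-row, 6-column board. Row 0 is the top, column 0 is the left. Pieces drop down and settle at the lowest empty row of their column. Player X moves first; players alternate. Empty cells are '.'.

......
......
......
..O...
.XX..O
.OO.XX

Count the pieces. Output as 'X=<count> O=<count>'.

X=4 O=4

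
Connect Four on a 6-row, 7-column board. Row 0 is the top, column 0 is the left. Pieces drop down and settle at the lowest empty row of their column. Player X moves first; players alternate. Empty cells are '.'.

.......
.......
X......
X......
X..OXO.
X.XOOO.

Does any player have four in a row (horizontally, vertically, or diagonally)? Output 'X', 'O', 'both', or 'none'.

X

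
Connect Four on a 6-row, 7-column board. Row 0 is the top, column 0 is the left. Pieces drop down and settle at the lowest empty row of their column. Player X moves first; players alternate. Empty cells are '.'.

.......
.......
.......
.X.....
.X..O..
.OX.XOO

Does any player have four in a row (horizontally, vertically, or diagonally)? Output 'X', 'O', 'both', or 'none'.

none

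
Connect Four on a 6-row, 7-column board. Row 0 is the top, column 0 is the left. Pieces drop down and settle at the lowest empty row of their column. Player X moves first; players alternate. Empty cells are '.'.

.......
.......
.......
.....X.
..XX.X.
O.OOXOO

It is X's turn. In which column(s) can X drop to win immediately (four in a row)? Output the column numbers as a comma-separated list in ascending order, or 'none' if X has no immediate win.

col 0: drop X → no win
col 1: drop X → no win
col 2: drop X → no win
col 3: drop X → no win
col 4: drop X → WIN!
col 5: drop X → no win
col 6: drop X → no win

Answer: 4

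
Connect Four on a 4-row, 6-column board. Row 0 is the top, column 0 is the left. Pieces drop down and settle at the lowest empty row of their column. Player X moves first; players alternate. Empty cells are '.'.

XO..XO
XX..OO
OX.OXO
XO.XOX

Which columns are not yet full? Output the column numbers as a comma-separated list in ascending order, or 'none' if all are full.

Answer: 2,3

Derivation:
col 0: top cell = 'X' → FULL
col 1: top cell = 'O' → FULL
col 2: top cell = '.' → open
col 3: top cell = '.' → open
col 4: top cell = 'X' → FULL
col 5: top cell = 'O' → FULL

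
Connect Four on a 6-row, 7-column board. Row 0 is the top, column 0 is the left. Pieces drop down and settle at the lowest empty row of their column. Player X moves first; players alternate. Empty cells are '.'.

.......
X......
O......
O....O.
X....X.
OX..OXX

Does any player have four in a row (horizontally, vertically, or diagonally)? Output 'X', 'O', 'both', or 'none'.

none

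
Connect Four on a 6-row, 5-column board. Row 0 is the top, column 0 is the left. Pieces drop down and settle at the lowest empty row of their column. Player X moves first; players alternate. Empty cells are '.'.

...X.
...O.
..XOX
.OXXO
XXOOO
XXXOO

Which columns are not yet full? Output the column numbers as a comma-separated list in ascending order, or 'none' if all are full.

col 0: top cell = '.' → open
col 1: top cell = '.' → open
col 2: top cell = '.' → open
col 3: top cell = 'X' → FULL
col 4: top cell = '.' → open

Answer: 0,1,2,4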